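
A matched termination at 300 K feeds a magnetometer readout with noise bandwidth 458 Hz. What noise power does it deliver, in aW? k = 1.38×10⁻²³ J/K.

P_n = kTB = 1.38×10⁻²³ × 300 × 4.58×10² = 1.90×10⁻¹⁸ W = 1.90 aW

1.90 aW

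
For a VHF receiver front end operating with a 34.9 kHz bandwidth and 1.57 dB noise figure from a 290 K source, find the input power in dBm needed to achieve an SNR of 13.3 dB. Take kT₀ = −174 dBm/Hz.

−113.7 dBm

Sensitivity = −174 + 10 log₁₀(B) + NF + SNR_min
= −174 + 45.43 + 1.57 + 13.3
= −113.70 dBm → −113.7 dBm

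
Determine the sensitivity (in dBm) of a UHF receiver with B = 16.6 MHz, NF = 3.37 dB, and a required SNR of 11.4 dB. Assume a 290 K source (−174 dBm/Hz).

Sensitivity = −174 + 10 log₁₀(B) + NF + SNR_min
= −174 + 72.2 + 3.37 + 11.4
= −87.03 dBm → −87.0 dBm

−87.0 dBm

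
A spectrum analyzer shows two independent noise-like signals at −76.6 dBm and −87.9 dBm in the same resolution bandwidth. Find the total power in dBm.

Convert to linear, add, convert back:
P₁ = 2.19×10⁻¹¹ W, P₂ = 1.62×10⁻¹² W
P_tot = 2.35×10⁻¹¹ W → 10 log₁₀(P_tot / 10⁻³) = −76.3 dBm

−76.3 dBm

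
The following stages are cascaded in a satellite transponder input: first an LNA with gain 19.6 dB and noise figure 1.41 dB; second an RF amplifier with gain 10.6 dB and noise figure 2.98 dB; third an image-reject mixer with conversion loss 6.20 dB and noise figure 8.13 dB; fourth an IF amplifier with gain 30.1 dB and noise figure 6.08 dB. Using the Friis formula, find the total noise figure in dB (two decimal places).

Convert to linear (a loss of L dB is a gain of −L dB): F_i = 10^(NF_i/10), G_i = 10^(G_i,dB/10)
  Stage 1: F_1 = 10^(1.41/10) = 1.384, G_1 = 10^(19.6/10) = 91.20
  Stage 2: F_2 = 10^(2.98/10) = 1.986, G_2 = 10^(10.6/10) = 11.48
  Stage 3: F_3 = 10^(8.13/10) = 6.501, G_3 = 10^(−6.20/10) = 0.2399
  Stage 4: F_4 = 10^(6.08/10) = 4.055, G_4 = 10^(30.1/10) = 1023
Friis cascade:
  F = 1.384 + (1.986 − 1)/91.20 + (6.501 − 1)/1047 + (4.055 − 1)/251.2 = 1.412
NF = 10 log₁₀(1.412) = 1.50 dB

1.50 dB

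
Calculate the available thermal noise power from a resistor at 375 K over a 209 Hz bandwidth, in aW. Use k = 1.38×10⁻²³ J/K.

1.08 aW

P_n = kTB = 1.38×10⁻²³ × 375 × 2.09×10² = 1.08×10⁻¹⁸ W = 1.08 aW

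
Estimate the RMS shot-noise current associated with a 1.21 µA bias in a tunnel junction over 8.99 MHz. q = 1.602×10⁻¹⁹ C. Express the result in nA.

I_n = √(2qI·B)
2qI·B = 2 × 1.602×10⁻¹⁹ × 1.21×10⁻⁶ × 8.99×10⁶ = 3.49×10⁻¹⁸ A²
I_n = √(3.49×10⁻¹⁸) = 1.87×10⁻⁹ A = 1.87 nA

1.87 nA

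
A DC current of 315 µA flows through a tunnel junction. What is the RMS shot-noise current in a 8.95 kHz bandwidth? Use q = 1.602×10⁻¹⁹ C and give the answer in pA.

I_n = √(2qI·B)
2qI·B = 2 × 1.602×10⁻¹⁹ × 3.15×10⁻⁴ × 8.95×10³ = 9.03×10⁻¹⁹ A²
I_n = √(9.03×10⁻¹⁹) = 9.50×10⁻¹⁰ A = 950 pA

950 pA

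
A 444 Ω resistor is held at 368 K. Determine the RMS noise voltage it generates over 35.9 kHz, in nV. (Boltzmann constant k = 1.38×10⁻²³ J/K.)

569 nV

V_n = √(4kTRB)
4kTRB = 4 × 1.38×10⁻²³ × 368 × 4.44×10² × 3.59×10⁴ = 3.24×10⁻¹³ V²
V_n = √(3.24×10⁻¹³) = 5.69×10⁻⁷ V = 569 nV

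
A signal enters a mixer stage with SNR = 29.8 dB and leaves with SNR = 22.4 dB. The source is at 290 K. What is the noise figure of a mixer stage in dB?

7.4 dB

NF (dB) = SNR_in(dB) − SNR_out(dB) when the source is at T₀
NF = 29.8 − 22.4 = 7.4 dB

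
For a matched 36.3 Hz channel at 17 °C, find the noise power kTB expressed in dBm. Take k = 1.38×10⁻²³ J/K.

T = 17 °C + 273.15 = 290.15 K
P_n = kTB = 1.38×10⁻²³ × 290.15 × 3.63×10¹ = 1.45×10⁻¹⁹ W
In dBm: 10 log₁₀(1.45×10⁻¹⁹ / 10⁻³) = −158.4 dBm

−158.4 dBm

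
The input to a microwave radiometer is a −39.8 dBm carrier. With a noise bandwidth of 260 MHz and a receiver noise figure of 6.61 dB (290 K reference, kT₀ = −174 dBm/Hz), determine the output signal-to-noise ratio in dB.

43.4 dB

Noise floor: N = −174 + 10 log₁₀(B) + NF
10 log₁₀(2.60×10⁸) = 84.15 dB
N = −174 + 84.15 + 6.61 = −83.24 dBm
SNR = P_sig − N = −39.8 − (−83.24) = 43.44 dB → 43.4 dB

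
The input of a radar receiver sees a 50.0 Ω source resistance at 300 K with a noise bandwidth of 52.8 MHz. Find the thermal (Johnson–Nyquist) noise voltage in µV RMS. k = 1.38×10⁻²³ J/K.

6.61 µV

V_n = √(4kTRB)
4kTRB = 4 × 1.38×10⁻²³ × 300 × 5.00×10¹ × 5.28×10⁷ = 4.37×10⁻¹¹ V²
V_n = √(4.37×10⁻¹¹) = 6.61×10⁻⁶ V = 6.61 µV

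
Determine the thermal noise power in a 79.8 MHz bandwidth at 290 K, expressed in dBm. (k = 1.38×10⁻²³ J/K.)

P_n = kTB = 1.38×10⁻²³ × 290 × 7.98×10⁷ = 3.19×10⁻¹³ W
In dBm: 10 log₁₀(3.19×10⁻¹³ / 10⁻³) = −95.0 dBm

−95.0 dBm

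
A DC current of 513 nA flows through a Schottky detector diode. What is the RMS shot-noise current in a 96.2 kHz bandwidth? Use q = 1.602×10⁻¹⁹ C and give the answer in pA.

126 pA

I_n = √(2qI·B)
2qI·B = 2 × 1.602×10⁻¹⁹ × 5.13×10⁻⁷ × 9.62×10⁴ = 1.58×10⁻²⁰ A²
I_n = √(1.58×10⁻²⁰) = 1.26×10⁻¹⁰ A = 126 pA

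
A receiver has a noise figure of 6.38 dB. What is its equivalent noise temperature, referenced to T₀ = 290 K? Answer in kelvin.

970 K

F = 10^(6.38/10) = 4.3451
T_e = (F − 1)·T₀ = (4.3451 − 1) × 290 = 970 K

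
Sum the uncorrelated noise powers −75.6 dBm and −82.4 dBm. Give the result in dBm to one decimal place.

−74.8 dBm

Convert to linear, add, convert back:
P₁ = 2.75×10⁻¹¹ W, P₂ = 5.75×10⁻¹² W
P_tot = 3.33×10⁻¹¹ W → 10 log₁₀(P_tot / 10⁻³) = −74.8 dBm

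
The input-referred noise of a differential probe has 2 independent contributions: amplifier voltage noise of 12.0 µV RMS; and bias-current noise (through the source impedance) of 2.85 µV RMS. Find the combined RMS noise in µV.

12.3 µV

Uncorrelated sources add in power (mean-square): V_tot = √(ΣV_i²)
V_tot = √[(1.20×10⁻⁵)² + (2.85×10⁻⁶)²] = 1.23×10⁻⁵ V = 12.3 µV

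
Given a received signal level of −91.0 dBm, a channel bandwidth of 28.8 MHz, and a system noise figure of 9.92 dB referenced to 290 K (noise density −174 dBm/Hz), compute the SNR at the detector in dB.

−1.5 dB

Noise floor: N = −174 + 10 log₁₀(B) + NF
10 log₁₀(2.88×10⁷) = 74.59 dB
N = −174 + 74.59 + 9.92 = −89.49 dBm
SNR = P_sig − N = −91.0 − (−89.49) = −1.51 dB → −1.5 dB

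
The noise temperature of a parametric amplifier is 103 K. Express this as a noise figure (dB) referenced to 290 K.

1.32 dB

F = 1 + T_e/T₀ = 1 + 103/290 = 1.35517
NF = 10 log₁₀(1.35517) = 1.32 dB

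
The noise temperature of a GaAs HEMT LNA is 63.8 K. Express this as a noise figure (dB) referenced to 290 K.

F = 1 + T_e/T₀ = 1 + 63.8/290 = 1.22
NF = 10 log₁₀(1.22) = 0.864 dB

0.864 dB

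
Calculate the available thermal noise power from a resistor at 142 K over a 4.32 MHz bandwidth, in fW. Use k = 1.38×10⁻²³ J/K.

8.47 fW

P_n = kTB = 1.38×10⁻²³ × 142 × 4.32×10⁶ = 8.47×10⁻¹⁵ W = 8.47 fW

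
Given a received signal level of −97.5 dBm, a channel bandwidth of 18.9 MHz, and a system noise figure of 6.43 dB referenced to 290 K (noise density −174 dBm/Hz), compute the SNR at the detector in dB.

−2.7 dB

Noise floor: N = −174 + 10 log₁₀(B) + NF
10 log₁₀(1.89×10⁷) = 72.76 dB
N = −174 + 72.76 + 6.43 = −94.81 dBm
SNR = P_sig − N = −97.5 − (−94.81) = −2.69 dB → −2.7 dB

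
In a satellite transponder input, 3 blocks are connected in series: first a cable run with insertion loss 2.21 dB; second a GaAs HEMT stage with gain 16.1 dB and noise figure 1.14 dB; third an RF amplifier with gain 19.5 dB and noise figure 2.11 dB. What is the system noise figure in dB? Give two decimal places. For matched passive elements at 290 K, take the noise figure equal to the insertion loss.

3.40 dB

Convert to linear (a loss of L dB is a gain of −L dB): F_i = 10^(NF_i/10), G_i = 10^(G_i,dB/10)
  Stage 1: F_1 = 10^(2.21/10) = 1.663, G_1 = 10^(−2.21/10) = 0.6012
  Stage 2: F_2 = 10^(1.14/10) = 1.300, G_2 = 10^(16.1/10) = 40.74
  Stage 3: F_3 = 10^(2.11/10) = 1.626, G_3 = 10^(19.5/10) = 89.13
Friis cascade:
  F = 1.663 + (1.300 − 1)/0.6012 + (1.626 − 1)/24.49 = 2.188
NF = 10 log₁₀(2.188) = 3.40 dB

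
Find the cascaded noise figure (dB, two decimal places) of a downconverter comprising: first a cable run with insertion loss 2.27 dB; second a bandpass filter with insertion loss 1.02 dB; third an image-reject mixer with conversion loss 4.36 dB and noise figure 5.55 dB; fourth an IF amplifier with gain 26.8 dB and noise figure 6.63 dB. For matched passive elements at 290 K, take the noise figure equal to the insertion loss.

14.57 dB

Convert to linear (a loss of L dB is a gain of −L dB): F_i = 10^(NF_i/10), G_i = 10^(G_i,dB/10)
  Stage 1: F_1 = 10^(2.27/10) = 1.687, G_1 = 10^(−2.27/10) = 0.5929
  Stage 2: F_2 = 10^(1.02/10) = 1.265, G_2 = 10^(−1.02/10) = 0.7907
  Stage 3: F_3 = 10^(5.55/10) = 3.589, G_3 = 10^(−4.36/10) = 0.3664
  Stage 4: F_4 = 10^(6.63/10) = 4.603, G_4 = 10^(26.8/10) = 478.6
Friis cascade:
  F = 1.687 + (1.265 − 1)/0.5929 + (3.589 − 1)/0.4688 + (4.603 − 1)/0.1718 = 28.63
NF = 10 log₁₀(28.63) = 14.57 dB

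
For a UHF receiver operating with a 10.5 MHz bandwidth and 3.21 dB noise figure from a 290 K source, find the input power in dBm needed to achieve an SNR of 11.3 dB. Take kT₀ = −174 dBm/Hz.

−89.3 dBm

Sensitivity = −174 + 10 log₁₀(B) + NF + SNR_min
= −174 + 70.21 + 3.21 + 11.3
= −89.28 dBm → −89.3 dBm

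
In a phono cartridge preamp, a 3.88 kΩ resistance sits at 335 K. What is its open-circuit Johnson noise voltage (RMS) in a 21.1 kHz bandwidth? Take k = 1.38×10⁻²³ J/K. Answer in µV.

1.23 µV

V_n = √(4kTRB)
4kTRB = 4 × 1.38×10⁻²³ × 335 × 3.88×10³ × 2.11×10⁴ = 1.51×10⁻¹² V²
V_n = √(1.51×10⁻¹²) = 1.23×10⁻⁶ V = 1.23 µV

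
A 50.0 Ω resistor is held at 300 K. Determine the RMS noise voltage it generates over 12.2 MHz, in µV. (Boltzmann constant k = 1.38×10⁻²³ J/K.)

V_n = √(4kTRB)
4kTRB = 4 × 1.38×10⁻²³ × 300 × 5.00×10¹ × 1.22×10⁷ = 1.01×10⁻¹¹ V²
V_n = √(1.01×10⁻¹¹) = 3.18×10⁻⁶ V = 3.18 µV

3.18 µV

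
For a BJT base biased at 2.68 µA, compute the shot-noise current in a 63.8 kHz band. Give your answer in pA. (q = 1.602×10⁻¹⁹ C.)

234 pA

I_n = √(2qI·B)
2qI·B = 2 × 1.602×10⁻¹⁹ × 2.68×10⁻⁶ × 6.38×10⁴ = 5.48×10⁻²⁰ A²
I_n = √(5.48×10⁻²⁰) = 2.34×10⁻¹⁰ A = 234 pA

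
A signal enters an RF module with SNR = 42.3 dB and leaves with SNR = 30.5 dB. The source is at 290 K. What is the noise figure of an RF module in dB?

NF (dB) = SNR_in(dB) − SNR_out(dB) when the source is at T₀
NF = 42.3 − 30.5 = 11.8 dB

11.8 dB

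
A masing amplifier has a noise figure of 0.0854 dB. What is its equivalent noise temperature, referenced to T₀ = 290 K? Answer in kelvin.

F = 10^(0.0854/10) = 1.01986
T_e = (F − 1)·T₀ = (1.01986 − 1) × 290 = 5.76 K

5.76 K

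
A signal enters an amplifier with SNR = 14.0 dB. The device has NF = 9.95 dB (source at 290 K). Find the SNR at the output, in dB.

4.05 dB

By definition F = SNR_in/SNR_out, so in dB: SNR_out = SNR_in − NF
SNR_out = 14.0 − 9.95 = 4.05 dB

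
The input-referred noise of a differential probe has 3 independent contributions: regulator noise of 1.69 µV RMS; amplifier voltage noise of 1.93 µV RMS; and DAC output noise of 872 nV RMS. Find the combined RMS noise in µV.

Uncorrelated sources add in power (mean-square): V_tot = √(ΣV_i²)
V_tot = √[(1.69×10⁻⁶)² + (1.93×10⁻⁶)² + (8.72×10⁻⁷)²] = 2.71×10⁻⁶ V = 2.71 µV

2.71 µV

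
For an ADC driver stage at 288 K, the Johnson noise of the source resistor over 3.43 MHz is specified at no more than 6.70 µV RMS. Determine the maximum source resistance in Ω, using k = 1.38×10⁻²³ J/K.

Johnson–Nyquist: V_n = √(4kTRB) ⇒ R = V_n² / (4kTB)
4kTB = 4 × 1.38×10⁻²³ × 288 × 3.43×10⁶ = 5.45×10⁻¹⁴
R = (6.70×10⁻⁶)² / 5.45×10⁻¹⁴ = 8.23×10² Ω = 823 Ω

823 Ω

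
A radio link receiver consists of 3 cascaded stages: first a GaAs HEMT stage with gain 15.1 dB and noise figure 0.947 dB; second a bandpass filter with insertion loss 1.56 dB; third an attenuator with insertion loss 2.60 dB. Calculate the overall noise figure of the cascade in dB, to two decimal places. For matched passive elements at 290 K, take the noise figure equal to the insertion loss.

1.12 dB

Convert to linear (a loss of L dB is a gain of −L dB): F_i = 10^(NF_i/10), G_i = 10^(G_i,dB/10)
  Stage 1: F_1 = 10^(0.947/10) = 1.244, G_1 = 10^(15.1/10) = 32.36
  Stage 2: F_2 = 10^(1.56/10) = 1.432, G_2 = 10^(−1.56/10) = 0.6982
  Stage 3: F_3 = 10^(2.60/10) = 1.820, G_3 = 10^(−2.60/10) = 0.5495
Friis cascade:
  F = 1.244 + (1.432 − 1)/32.36 + (1.820 − 1)/22.59 = 1.293
NF = 10 log₁₀(1.293) = 1.12 dB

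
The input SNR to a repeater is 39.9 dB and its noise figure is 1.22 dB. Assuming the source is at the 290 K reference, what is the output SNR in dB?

By definition F = SNR_in/SNR_out, so in dB: SNR_out = SNR_in − NF
SNR_out = 39.9 − 1.22 = 38.68 dB

38.68 dB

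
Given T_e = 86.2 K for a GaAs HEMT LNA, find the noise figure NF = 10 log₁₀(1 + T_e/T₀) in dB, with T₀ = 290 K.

F = 1 + T_e/T₀ = 1 + 86.2/290 = 1.29724
NF = 10 log₁₀(1.29724) = 1.13 dB

1.13 dB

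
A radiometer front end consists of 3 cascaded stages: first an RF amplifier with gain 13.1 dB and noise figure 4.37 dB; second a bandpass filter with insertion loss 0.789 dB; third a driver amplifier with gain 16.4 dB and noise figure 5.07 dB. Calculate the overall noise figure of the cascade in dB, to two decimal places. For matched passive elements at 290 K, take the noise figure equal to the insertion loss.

4.59 dB

Convert to linear (a loss of L dB is a gain of −L dB): F_i = 10^(NF_i/10), G_i = 10^(G_i,dB/10)
  Stage 1: F_1 = 10^(4.37/10) = 2.735, G_1 = 10^(13.1/10) = 20.42
  Stage 2: F_2 = 10^(0.789/10) = 1.199, G_2 = 10^(−0.789/10) = 0.8339
  Stage 3: F_3 = 10^(5.07/10) = 3.214, G_3 = 10^(16.4/10) = 43.65
Friis cascade:
  F = 2.735 + (1.199 − 1)/20.42 + (3.214 − 1)/17.03 = 2.875
NF = 10 log₁₀(2.875) = 4.59 dB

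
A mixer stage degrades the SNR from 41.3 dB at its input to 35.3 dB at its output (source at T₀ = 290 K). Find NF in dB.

NF (dB) = SNR_in(dB) − SNR_out(dB) when the source is at T₀
NF = 41.3 − 35.3 = 6.0 dB

6.0 dB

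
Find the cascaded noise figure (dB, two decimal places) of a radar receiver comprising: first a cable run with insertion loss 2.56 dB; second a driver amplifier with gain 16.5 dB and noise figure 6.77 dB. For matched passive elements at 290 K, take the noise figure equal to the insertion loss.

9.33 dB

Convert to linear (a loss of L dB is a gain of −L dB): F_i = 10^(NF_i/10), G_i = 10^(G_i,dB/10)
  Stage 1: F_1 = 10^(2.56/10) = 1.803, G_1 = 10^(−2.56/10) = 0.5546
  Stage 2: F_2 = 10^(6.77/10) = 4.753, G_2 = 10^(16.5/10) = 44.67
Friis cascade:
  F = 1.803 + (4.753 − 1)/0.5546 = 8.570
NF = 10 log₁₀(8.570) = 9.33 dB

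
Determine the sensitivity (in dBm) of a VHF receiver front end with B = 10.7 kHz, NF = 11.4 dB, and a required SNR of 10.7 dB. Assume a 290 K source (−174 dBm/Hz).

Sensitivity = −174 + 10 log₁₀(B) + NF + SNR_min
= −174 + 40.29 + 11.4 + 10.7
= −111.61 dBm → −111.6 dBm

−111.6 dBm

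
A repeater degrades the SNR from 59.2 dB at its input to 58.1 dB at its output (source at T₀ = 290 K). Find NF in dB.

1.1 dB

NF (dB) = SNR_in(dB) − SNR_out(dB) when the source is at T₀
NF = 59.2 − 58.1 = 1.1 dB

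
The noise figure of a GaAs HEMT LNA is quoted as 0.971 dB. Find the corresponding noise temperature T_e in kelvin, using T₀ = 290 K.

F = 10^(0.971/10) = 1.25055
T_e = (F − 1)·T₀ = (1.25055 − 1) × 290 = 72.7 K

72.7 K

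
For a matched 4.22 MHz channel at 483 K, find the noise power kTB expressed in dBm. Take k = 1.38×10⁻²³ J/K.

P_n = kTB = 1.38×10⁻²³ × 483 × 4.22×10⁶ = 2.81×10⁻¹⁴ W
In dBm: 10 log₁₀(2.81×10⁻¹⁴ / 10⁻³) = −105.5 dBm

−105.5 dBm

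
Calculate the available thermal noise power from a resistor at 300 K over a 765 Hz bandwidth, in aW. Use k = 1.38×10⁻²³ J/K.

P_n = kTB = 1.38×10⁻²³ × 300 × 7.65×10² = 3.17×10⁻¹⁸ W = 3.17 aW

3.17 aW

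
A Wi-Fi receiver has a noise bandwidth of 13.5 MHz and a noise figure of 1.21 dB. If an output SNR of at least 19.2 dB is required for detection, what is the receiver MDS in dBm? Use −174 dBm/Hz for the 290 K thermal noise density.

−82.3 dBm

Sensitivity = −174 + 10 log₁₀(B) + NF + SNR_min
= −174 + 71.3 + 1.21 + 19.2
= −82.29 dBm → −82.3 dBm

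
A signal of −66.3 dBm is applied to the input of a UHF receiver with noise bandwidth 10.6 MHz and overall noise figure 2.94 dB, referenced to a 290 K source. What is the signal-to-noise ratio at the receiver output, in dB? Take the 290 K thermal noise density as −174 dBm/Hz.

Noise floor: N = −174 + 10 log₁₀(B) + NF
10 log₁₀(1.06×10⁷) = 70.25 dB
N = −174 + 70.25 + 2.94 = −100.81 dBm
SNR = P_sig − N = −66.3 − (−100.81) = 34.51 dB → 34.5 dB

34.5 dB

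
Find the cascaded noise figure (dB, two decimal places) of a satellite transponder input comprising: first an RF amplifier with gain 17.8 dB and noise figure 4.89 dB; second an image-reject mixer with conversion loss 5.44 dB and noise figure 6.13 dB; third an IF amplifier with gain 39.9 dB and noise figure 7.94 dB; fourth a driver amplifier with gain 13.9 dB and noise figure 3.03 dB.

5.36 dB

Convert to linear (a loss of L dB is a gain of −L dB): F_i = 10^(NF_i/10), G_i = 10^(G_i,dB/10)
  Stage 1: F_1 = 10^(4.89/10) = 3.083, G_1 = 10^(17.8/10) = 60.26
  Stage 2: F_2 = 10^(6.13/10) = 4.102, G_2 = 10^(−5.44/10) = 0.2858
  Stage 3: F_3 = 10^(7.94/10) = 6.223, G_3 = 10^(39.9/10) = 9772
  Stage 4: F_4 = 10^(3.03/10) = 2.009, G_4 = 10^(13.9/10) = 24.55
Friis cascade:
  F = 3.083 + (4.102 − 1)/60.26 + (6.223 − 1)/17.22 + (2.009 − 1)/1.683×10⁵ = 3.438
NF = 10 log₁₀(3.438) = 5.36 dB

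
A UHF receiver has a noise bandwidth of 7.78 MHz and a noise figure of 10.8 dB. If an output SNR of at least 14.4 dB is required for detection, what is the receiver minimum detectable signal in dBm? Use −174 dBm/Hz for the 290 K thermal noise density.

Sensitivity = −174 + 10 log₁₀(B) + NF + SNR_min
= −174 + 68.91 + 10.8 + 14.4
= −79.89 dBm → −79.9 dBm

−79.9 dBm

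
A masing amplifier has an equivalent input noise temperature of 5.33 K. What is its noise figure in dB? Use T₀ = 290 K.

0.079 dB

F = 1 + T_e/T₀ = 1 + 5.33/290 = 1.01838
NF = 10 log₁₀(1.01838) = 0.079 dB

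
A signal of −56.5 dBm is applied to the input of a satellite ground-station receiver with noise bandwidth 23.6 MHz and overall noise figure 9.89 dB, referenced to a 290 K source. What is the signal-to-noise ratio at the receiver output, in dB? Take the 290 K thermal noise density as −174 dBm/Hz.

33.9 dB

Noise floor: N = −174 + 10 log₁₀(B) + NF
10 log₁₀(2.36×10⁷) = 73.73 dB
N = −174 + 73.73 + 9.89 = −90.38 dBm
SNR = P_sig − N = −56.5 − (−90.38) = 33.88 dB → 33.9 dB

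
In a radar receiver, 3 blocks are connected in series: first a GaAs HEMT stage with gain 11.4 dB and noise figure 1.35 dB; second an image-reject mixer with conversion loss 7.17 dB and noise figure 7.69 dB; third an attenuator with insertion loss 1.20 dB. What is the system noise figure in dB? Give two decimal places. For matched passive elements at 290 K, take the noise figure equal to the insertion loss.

2.64 dB

Convert to linear (a loss of L dB is a gain of −L dB): F_i = 10^(NF_i/10), G_i = 10^(G_i,dB/10)
  Stage 1: F_1 = 10^(1.35/10) = 1.365, G_1 = 10^(11.4/10) = 13.80
  Stage 2: F_2 = 10^(7.69/10) = 5.875, G_2 = 10^(−7.17/10) = 0.1919
  Stage 3: F_3 = 10^(1.20/10) = 1.318, G_3 = 10^(−1.20/10) = 0.7586
Friis cascade:
  F = 1.365 + (5.875 − 1)/13.80 + (1.318 − 1)/2.649 = 1.838
NF = 10 log₁₀(1.838) = 2.64 dB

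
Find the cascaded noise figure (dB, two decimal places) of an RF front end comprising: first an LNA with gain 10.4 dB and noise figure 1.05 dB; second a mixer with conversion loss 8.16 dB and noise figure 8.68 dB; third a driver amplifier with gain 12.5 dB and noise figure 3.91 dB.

4.36 dB

Convert to linear (a loss of L dB is a gain of −L dB): F_i = 10^(NF_i/10), G_i = 10^(G_i,dB/10)
  Stage 1: F_1 = 10^(1.05/10) = 1.274, G_1 = 10^(10.4/10) = 10.96
  Stage 2: F_2 = 10^(8.68/10) = 7.379, G_2 = 10^(−8.16/10) = 0.1528
  Stage 3: F_3 = 10^(3.91/10) = 2.460, G_3 = 10^(12.5/10) = 17.78
Friis cascade:
  F = 1.274 + (7.379 − 1)/10.96 + (2.460 − 1)/1.675 = 2.727
NF = 10 log₁₀(2.727) = 4.36 dB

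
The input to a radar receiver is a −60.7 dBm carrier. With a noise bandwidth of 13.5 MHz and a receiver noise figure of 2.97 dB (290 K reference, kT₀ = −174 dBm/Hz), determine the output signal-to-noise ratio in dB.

Noise floor: N = −174 + 10 log₁₀(B) + NF
10 log₁₀(1.35×10⁷) = 71.3 dB
N = −174 + 71.3 + 2.97 = −99.73 dBm
SNR = P_sig − N = −60.7 − (−99.73) = 39.03 dB → 39.0 dB

39.0 dB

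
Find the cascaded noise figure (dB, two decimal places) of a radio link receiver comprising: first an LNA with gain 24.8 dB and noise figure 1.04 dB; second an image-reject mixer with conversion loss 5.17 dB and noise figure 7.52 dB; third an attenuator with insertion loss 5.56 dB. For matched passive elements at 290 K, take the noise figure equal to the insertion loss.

1.19 dB

Convert to linear (a loss of L dB is a gain of −L dB): F_i = 10^(NF_i/10), G_i = 10^(G_i,dB/10)
  Stage 1: F_1 = 10^(1.04/10) = 1.271, G_1 = 10^(24.8/10) = 302.0
  Stage 2: F_2 = 10^(7.52/10) = 5.649, G_2 = 10^(−5.17/10) = 0.3041
  Stage 3: F_3 = 10^(5.56/10) = 3.597, G_3 = 10^(−5.56/10) = 0.2780
Friis cascade:
  F = 1.271 + (5.649 − 1)/302.0 + (3.597 − 1)/91.83 = 1.314
NF = 10 log₁₀(1.314) = 1.19 dB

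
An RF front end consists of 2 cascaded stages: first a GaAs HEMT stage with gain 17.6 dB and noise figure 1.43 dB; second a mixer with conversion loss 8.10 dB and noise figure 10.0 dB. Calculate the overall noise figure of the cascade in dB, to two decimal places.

1.89 dB

Convert to linear (a loss of L dB is a gain of −L dB): F_i = 10^(NF_i/10), G_i = 10^(G_i,dB/10)
  Stage 1: F_1 = 10^(1.43/10) = 1.390, G_1 = 10^(17.6/10) = 57.54
  Stage 2: F_2 = 10^(10.0/10) = 10.00, G_2 = 10^(−8.10/10) = 0.1549
Friis cascade:
  F = 1.390 + (10.00 − 1)/57.54 = 1.546
NF = 10 log₁₀(1.546) = 1.89 dB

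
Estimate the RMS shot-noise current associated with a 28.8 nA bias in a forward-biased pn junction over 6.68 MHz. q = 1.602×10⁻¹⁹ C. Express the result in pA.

248 pA

I_n = √(2qI·B)
2qI·B = 2 × 1.602×10⁻¹⁹ × 2.88×10⁻⁸ × 6.68×10⁶ = 6.16×10⁻²⁰ A²
I_n = √(6.16×10⁻²⁰) = 2.48×10⁻¹⁰ A = 248 pA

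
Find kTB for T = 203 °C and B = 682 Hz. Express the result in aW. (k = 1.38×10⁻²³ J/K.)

4.48 aW

T = 203 °C + 273.15 = 476.15 K
P_n = kTB = 1.38×10⁻²³ × 476.15 × 6.82×10² = 4.48×10⁻¹⁸ W = 4.48 aW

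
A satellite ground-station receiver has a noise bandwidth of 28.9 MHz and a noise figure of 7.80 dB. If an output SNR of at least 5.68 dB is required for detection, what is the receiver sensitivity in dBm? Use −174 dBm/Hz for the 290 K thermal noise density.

Sensitivity = −174 + 10 log₁₀(B) + NF + SNR_min
= −174 + 74.61 + 7.80 + 5.68
= −85.91 dBm → −85.9 dBm

−85.9 dBm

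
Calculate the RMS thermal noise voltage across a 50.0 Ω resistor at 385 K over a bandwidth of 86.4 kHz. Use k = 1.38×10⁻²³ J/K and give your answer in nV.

V_n = √(4kTRB)
4kTRB = 4 × 1.38×10⁻²³ × 385 × 5.00×10¹ × 8.64×10⁴ = 9.18×10⁻¹⁴ V²
V_n = √(9.18×10⁻¹⁴) = 3.03×10⁻⁷ V = 303 nV

303 nV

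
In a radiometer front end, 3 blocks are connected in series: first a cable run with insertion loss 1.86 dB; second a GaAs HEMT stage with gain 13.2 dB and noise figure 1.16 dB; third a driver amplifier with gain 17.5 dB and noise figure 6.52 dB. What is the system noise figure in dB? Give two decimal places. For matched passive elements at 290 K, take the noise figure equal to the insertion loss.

Convert to linear (a loss of L dB is a gain of −L dB): F_i = 10^(NF_i/10), G_i = 10^(G_i,dB/10)
  Stage 1: F_1 = 10^(1.86/10) = 1.535, G_1 = 10^(−1.86/10) = 0.6516
  Stage 2: F_2 = 10^(1.16/10) = 1.306, G_2 = 10^(13.2/10) = 20.89
  Stage 3: F_3 = 10^(6.52/10) = 4.487, G_3 = 10^(17.5/10) = 56.23
Friis cascade:
  F = 1.535 + (1.306 − 1)/0.6516 + (4.487 − 1)/13.61 = 2.261
NF = 10 log₁₀(2.261) = 3.54 dB

3.54 dB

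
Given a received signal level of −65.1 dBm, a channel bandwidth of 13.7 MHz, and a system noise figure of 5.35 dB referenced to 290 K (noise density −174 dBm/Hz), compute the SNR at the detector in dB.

Noise floor: N = −174 + 10 log₁₀(B) + NF
10 log₁₀(1.37×10⁷) = 71.37 dB
N = −174 + 71.37 + 5.35 = −97.28 dBm
SNR = P_sig − N = −65.1 − (−97.28) = 32.18 dB → 32.2 dB

32.2 dB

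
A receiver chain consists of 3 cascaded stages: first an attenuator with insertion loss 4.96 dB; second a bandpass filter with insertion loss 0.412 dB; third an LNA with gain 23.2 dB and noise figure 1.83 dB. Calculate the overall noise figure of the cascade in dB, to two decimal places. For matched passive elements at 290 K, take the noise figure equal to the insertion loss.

7.20 dB

Convert to linear (a loss of L dB is a gain of −L dB): F_i = 10^(NF_i/10), G_i = 10^(G_i,dB/10)
  Stage 1: F_1 = 10^(4.96/10) = 3.133, G_1 = 10^(−4.96/10) = 0.3192
  Stage 2: F_2 = 10^(0.412/10) = 1.100, G_2 = 10^(−0.412/10) = 0.9095
  Stage 3: F_3 = 10^(1.83/10) = 1.524, G_3 = 10^(23.2/10) = 208.9
Friis cascade:
  F = 3.133 + (1.100 − 1)/0.3192 + (1.524 − 1)/0.2903 = 5.250
NF = 10 log₁₀(5.250) = 7.20 dB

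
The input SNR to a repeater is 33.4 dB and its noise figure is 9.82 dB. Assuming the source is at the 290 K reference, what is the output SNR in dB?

23.58 dB

By definition F = SNR_in/SNR_out, so in dB: SNR_out = SNR_in − NF
SNR_out = 33.4 − 9.82 = 23.58 dB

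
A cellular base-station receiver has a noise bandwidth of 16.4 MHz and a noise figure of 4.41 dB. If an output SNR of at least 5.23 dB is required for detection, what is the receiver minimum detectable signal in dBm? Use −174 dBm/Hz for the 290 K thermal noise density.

Sensitivity = −174 + 10 log₁₀(B) + NF + SNR_min
= −174 + 72.15 + 4.41 + 5.23
= −92.21 dBm → −92.2 dBm

−92.2 dBm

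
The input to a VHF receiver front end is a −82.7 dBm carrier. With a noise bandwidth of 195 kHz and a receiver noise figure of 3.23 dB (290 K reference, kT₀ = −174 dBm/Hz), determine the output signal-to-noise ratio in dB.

35.2 dB

Noise floor: N = −174 + 10 log₁₀(B) + NF
10 log₁₀(1.95×10⁵) = 52.9 dB
N = −174 + 52.9 + 3.23 = −117.87 dBm
SNR = P_sig − N = −82.7 − (−117.87) = 35.17 dB → 35.2 dB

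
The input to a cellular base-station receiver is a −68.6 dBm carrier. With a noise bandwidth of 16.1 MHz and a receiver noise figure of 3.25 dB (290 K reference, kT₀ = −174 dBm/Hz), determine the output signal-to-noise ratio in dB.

30.1 dB

Noise floor: N = −174 + 10 log₁₀(B) + NF
10 log₁₀(1.61×10⁷) = 72.07 dB
N = −174 + 72.07 + 3.25 = −98.68 dBm
SNR = P_sig − N = −68.6 − (−98.68) = 30.08 dB → 30.1 dB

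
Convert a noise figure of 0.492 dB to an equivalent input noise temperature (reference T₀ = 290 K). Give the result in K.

34.8 K

F = 10^(0.492/10) = 1.11995
T_e = (F − 1)·T₀ = (1.11995 − 1) × 290 = 34.8 K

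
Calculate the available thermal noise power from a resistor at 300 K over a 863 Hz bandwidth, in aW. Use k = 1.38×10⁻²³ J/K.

P_n = kTB = 1.38×10⁻²³ × 300 × 8.63×10² = 3.57×10⁻¹⁸ W = 3.57 aW

3.57 aW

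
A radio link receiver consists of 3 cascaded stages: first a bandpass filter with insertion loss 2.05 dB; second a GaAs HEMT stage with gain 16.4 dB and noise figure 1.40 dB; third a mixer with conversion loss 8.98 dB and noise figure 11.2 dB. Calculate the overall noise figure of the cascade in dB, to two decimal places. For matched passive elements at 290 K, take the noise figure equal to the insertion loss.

4.25 dB

Convert to linear (a loss of L dB is a gain of −L dB): F_i = 10^(NF_i/10), G_i = 10^(G_i,dB/10)
  Stage 1: F_1 = 10^(2.05/10) = 1.603, G_1 = 10^(−2.05/10) = 0.6237
  Stage 2: F_2 = 10^(1.40/10) = 1.380, G_2 = 10^(16.4/10) = 43.65
  Stage 3: F_3 = 10^(11.2/10) = 13.18, G_3 = 10^(−8.98/10) = 0.1265
Friis cascade:
  F = 1.603 + (1.380 − 1)/0.6237 + (13.18 − 1)/27.23 = 2.661
NF = 10 log₁₀(2.661) = 4.25 dB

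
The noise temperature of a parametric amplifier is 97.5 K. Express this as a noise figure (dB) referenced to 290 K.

F = 1 + T_e/T₀ = 1 + 97.5/290 = 1.33621
NF = 10 log₁₀(1.33621) = 1.26 dB

1.26 dB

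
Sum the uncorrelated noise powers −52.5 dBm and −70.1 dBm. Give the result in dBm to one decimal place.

Convert to linear, add, convert back:
P₁ = 5.62×10⁻⁹ W, P₂ = 9.77×10⁻¹¹ W
P_tot = 5.72×10⁻⁹ W → 10 log₁₀(P_tot / 10⁻³) = −52.4 dBm

−52.4 dBm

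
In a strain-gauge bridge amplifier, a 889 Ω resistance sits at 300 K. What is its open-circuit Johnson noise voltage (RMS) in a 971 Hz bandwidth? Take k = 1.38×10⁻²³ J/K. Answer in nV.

V_n = √(4kTRB)
4kTRB = 4 × 1.38×10⁻²³ × 300 × 8.89×10² × 9.71×10² = 1.43×10⁻¹⁴ V²
V_n = √(1.43×10⁻¹⁴) = 1.20×10⁻⁷ V = 120 nV

120 nV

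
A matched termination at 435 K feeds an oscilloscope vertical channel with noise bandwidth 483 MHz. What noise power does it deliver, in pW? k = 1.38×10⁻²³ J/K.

2.90 pW

P_n = kTB = 1.38×10⁻²³ × 435 × 4.83×10⁸ = 2.90×10⁻¹² W = 2.90 pW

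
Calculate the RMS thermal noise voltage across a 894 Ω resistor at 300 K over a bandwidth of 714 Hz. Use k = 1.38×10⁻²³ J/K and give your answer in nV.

103 nV

V_n = √(4kTRB)
4kTRB = 4 × 1.38×10⁻²³ × 300 × 8.94×10² × 7.14×10² = 1.06×10⁻¹⁴ V²
V_n = √(1.06×10⁻¹⁴) = 1.03×10⁻⁷ V = 103 nV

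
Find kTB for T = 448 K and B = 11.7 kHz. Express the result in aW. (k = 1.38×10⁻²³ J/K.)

72.3 aW

P_n = kTB = 1.38×10⁻²³ × 448 × 1.17×10⁴ = 7.23×10⁻¹⁷ W = 72.3 aW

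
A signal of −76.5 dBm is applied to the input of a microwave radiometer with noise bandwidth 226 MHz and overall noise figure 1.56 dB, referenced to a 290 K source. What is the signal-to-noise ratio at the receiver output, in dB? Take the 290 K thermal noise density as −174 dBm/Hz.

Noise floor: N = −174 + 10 log₁₀(B) + NF
10 log₁₀(2.26×10⁸) = 83.54 dB
N = −174 + 83.54 + 1.56 = −88.90 dBm
SNR = P_sig − N = −76.5 − (−88.90) = 12.40 dB → 12.4 dB

12.4 dB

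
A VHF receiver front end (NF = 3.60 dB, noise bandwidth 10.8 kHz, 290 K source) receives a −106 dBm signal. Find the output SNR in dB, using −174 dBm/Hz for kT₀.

Noise floor: N = −174 + 10 log₁₀(B) + NF
10 log₁₀(1.08×10⁴) = 40.33 dB
N = −174 + 40.33 + 3.60 = −130.07 dBm
SNR = P_sig − N = −106 − (−130.07) = 24.07 dB → 24.1 dB

24.1 dB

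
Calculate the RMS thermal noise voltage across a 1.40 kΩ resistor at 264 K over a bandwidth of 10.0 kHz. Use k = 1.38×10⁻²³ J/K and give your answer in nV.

452 nV

V_n = √(4kTRB)
4kTRB = 4 × 1.38×10⁻²³ × 264 × 1.40×10³ × 1.00×10⁴ = 2.04×10⁻¹³ V²
V_n = √(2.04×10⁻¹³) = 4.52×10⁻⁷ V = 452 nV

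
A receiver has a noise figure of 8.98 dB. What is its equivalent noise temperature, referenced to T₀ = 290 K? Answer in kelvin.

F = 10^(8.98/10) = 7.90679
T_e = (F − 1)·T₀ = (7.90679 − 1) × 290 = 2003 K

2003 K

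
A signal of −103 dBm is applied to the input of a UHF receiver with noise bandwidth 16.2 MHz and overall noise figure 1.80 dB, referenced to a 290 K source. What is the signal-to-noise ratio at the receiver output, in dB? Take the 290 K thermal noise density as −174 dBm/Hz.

Noise floor: N = −174 + 10 log₁₀(B) + NF
10 log₁₀(1.62×10⁷) = 72.1 dB
N = −174 + 72.1 + 1.80 = −100.10 dBm
SNR = P_sig − N = −103 − (−100.10) = −2.90 dB → −2.9 dB

−2.9 dB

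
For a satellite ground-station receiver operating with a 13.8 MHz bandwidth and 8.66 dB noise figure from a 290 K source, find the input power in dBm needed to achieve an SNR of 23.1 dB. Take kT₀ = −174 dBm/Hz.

Sensitivity = −174 + 10 log₁₀(B) + NF + SNR_min
= −174 + 71.4 + 8.66 + 23.1
= −70.84 dBm → −70.8 dBm

−70.8 dBm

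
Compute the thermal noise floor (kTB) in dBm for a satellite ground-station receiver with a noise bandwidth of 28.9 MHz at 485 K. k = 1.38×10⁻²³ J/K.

P_n = kTB = 1.38×10⁻²³ × 485 × 2.89×10⁷ = 1.93×10⁻¹³ W
In dBm: 10 log₁₀(1.93×10⁻¹³ / 10⁻³) = −97.1 dBm

−97.1 dBm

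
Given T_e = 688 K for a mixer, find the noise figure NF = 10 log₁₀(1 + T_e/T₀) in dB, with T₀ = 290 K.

5.28 dB

F = 1 + T_e/T₀ = 1 + 688/290 = 3.37241
NF = 10 log₁₀(3.37241) = 5.28 dB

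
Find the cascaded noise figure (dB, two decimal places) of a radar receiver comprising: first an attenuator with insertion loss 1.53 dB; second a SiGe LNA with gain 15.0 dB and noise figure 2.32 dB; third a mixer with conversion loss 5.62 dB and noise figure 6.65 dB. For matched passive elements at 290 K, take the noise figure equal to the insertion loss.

4.13 dB

Convert to linear (a loss of L dB is a gain of −L dB): F_i = 10^(NF_i/10), G_i = 10^(G_i,dB/10)
  Stage 1: F_1 = 10^(1.53/10) = 1.422, G_1 = 10^(−1.53/10) = 0.7031
  Stage 2: F_2 = 10^(2.32/10) = 1.706, G_2 = 10^(15.0/10) = 31.62
  Stage 3: F_3 = 10^(6.65/10) = 4.624, G_3 = 10^(−5.62/10) = 0.2742
Friis cascade:
  F = 1.422 + (1.706 − 1)/0.7031 + (4.624 − 1)/22.23 = 2.590
NF = 10 log₁₀(2.590) = 4.13 dB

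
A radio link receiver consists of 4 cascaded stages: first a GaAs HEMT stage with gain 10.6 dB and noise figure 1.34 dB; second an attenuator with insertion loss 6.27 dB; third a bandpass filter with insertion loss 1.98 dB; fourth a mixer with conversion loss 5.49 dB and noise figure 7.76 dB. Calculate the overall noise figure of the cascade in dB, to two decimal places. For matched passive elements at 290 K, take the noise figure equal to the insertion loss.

6.77 dB

Convert to linear (a loss of L dB is a gain of −L dB): F_i = 10^(NF_i/10), G_i = 10^(G_i,dB/10)
  Stage 1: F_1 = 10^(1.34/10) = 1.361, G_1 = 10^(10.6/10) = 11.48
  Stage 2: F_2 = 10^(6.27/10) = 4.236, G_2 = 10^(−6.27/10) = 0.2360
  Stage 3: F_3 = 10^(1.98/10) = 1.578, G_3 = 10^(−1.98/10) = 0.6339
  Stage 4: F_4 = 10^(7.76/10) = 5.970, G_4 = 10^(−5.49/10) = 0.2825
Friis cascade:
  F = 1.361 + (4.236 − 1)/11.48 + (1.578 − 1)/2.710 + (5.970 − 1)/1.718 = 4.750
NF = 10 log₁₀(4.750) = 6.77 dB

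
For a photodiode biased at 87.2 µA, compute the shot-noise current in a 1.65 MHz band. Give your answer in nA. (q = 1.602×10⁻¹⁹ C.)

6.79 nA

I_n = √(2qI·B)
2qI·B = 2 × 1.602×10⁻¹⁹ × 8.72×10⁻⁵ × 1.65×10⁶ = 4.61×10⁻¹⁷ A²
I_n = √(4.61×10⁻¹⁷) = 6.79×10⁻⁹ A = 6.79 nA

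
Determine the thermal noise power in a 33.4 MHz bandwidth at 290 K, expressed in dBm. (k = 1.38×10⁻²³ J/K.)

−98.7 dBm

P_n = kTB = 1.38×10⁻²³ × 290 × 3.34×10⁷ = 1.34×10⁻¹³ W
In dBm: 10 log₁₀(1.34×10⁻¹³ / 10⁻³) = −98.7 dBm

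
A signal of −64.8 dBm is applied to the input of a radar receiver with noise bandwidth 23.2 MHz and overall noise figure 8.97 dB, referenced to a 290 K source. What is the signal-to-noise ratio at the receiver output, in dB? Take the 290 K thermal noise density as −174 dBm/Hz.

Noise floor: N = −174 + 10 log₁₀(B) + NF
10 log₁₀(2.32×10⁷) = 73.65 dB
N = −174 + 73.65 + 8.97 = −91.38 dBm
SNR = P_sig − N = −64.8 − (−91.38) = 26.58 dB → 26.6 dB

26.6 dB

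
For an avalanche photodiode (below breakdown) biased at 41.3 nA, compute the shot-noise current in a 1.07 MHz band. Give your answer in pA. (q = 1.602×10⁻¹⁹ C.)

119 pA

I_n = √(2qI·B)
2qI·B = 2 × 1.602×10⁻¹⁹ × 4.13×10⁻⁸ × 1.07×10⁶ = 1.42×10⁻²⁰ A²
I_n = √(1.42×10⁻²⁰) = 1.19×10⁻¹⁰ A = 119 pA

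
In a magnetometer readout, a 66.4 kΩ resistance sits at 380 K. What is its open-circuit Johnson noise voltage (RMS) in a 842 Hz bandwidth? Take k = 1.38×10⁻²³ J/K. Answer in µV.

1.08 µV

V_n = √(4kTRB)
4kTRB = 4 × 1.38×10⁻²³ × 380 × 6.64×10⁴ × 8.42×10² = 1.17×10⁻¹² V²
V_n = √(1.17×10⁻¹²) = 1.08×10⁻⁶ V = 1.08 µV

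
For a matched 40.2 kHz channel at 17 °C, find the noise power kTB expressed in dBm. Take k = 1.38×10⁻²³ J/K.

T = 17 °C + 273.15 = 290.15 K
P_n = kTB = 1.38×10⁻²³ × 290.15 × 4.02×10⁴ = 1.61×10⁻¹⁶ W
In dBm: 10 log₁₀(1.61×10⁻¹⁶ / 10⁻³) = −127.9 dBm

−127.9 dBm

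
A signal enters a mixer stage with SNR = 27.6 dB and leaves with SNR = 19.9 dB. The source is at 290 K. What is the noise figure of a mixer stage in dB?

7.7 dB

NF (dB) = SNR_in(dB) − SNR_out(dB) when the source is at T₀
NF = 27.6 − 19.9 = 7.7 dB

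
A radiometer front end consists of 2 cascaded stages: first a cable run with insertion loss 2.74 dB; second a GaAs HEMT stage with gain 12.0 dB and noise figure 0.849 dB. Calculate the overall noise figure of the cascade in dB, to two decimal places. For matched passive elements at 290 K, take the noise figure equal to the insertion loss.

3.59 dB

Convert to linear (a loss of L dB is a gain of −L dB): F_i = 10^(NF_i/10), G_i = 10^(G_i,dB/10)
  Stage 1: F_1 = 10^(2.74/10) = 1.879, G_1 = 10^(−2.74/10) = 0.5321
  Stage 2: F_2 = 10^(0.849/10) = 1.216, G_2 = 10^(12.0/10) = 15.85
Friis cascade:
  F = 1.879 + (1.216 − 1)/0.5321 = 2.285
NF = 10 log₁₀(2.285) = 3.59 dB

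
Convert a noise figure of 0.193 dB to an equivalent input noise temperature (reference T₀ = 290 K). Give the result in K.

13.2 K

F = 10^(0.193/10) = 1.04544
T_e = (F − 1)·T₀ = (1.04544 − 1) × 290 = 13.2 K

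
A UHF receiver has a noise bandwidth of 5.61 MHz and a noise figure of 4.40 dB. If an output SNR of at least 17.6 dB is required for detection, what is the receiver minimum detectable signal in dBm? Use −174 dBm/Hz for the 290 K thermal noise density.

Sensitivity = −174 + 10 log₁₀(B) + NF + SNR_min
= −174 + 67.49 + 4.40 + 17.6
= −84.51 dBm → −84.5 dBm

−84.5 dBm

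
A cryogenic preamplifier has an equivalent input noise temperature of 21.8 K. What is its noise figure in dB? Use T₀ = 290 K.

0.315 dB

F = 1 + T_e/T₀ = 1 + 21.8/290 = 1.07517
NF = 10 log₁₀(1.07517) = 0.315 dB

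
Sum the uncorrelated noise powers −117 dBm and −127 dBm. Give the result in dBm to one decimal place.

Convert to linear, add, convert back:
P₁ = 2.00×10⁻¹⁵ W, P₂ = 2.00×10⁻¹⁶ W
P_tot = 2.19×10⁻¹⁵ W → 10 log₁₀(P_tot / 10⁻³) = −116.6 dBm

−116.6 dBm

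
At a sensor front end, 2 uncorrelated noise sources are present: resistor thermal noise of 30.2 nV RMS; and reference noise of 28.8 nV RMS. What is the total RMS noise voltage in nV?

41.7 nV

Uncorrelated sources add in power (mean-square): V_tot = √(ΣV_i²)
V_tot = √[(3.02×10⁻⁸)² + (2.88×10⁻⁸)²] = 4.17×10⁻⁸ V = 41.7 nV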